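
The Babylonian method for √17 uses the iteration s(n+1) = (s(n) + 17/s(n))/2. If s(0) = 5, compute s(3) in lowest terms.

s(1) = (5 + 17/5)/2 = 21/5.
s(2) = (21/5 + 17/(21/5))/2 = 433/105.
s(3) = (433/105 + 17/(433/105))/2 = 187457/45465.

187457/45465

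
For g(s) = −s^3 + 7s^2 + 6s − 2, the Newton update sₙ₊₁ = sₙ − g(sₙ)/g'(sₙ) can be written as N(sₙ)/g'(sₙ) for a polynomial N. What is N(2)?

g'(s) = −3s^2 + 14s + 6.
N(s) = s·g'(s) − g(s) = s·(−3s^2 + 14s + 6) − (−s^3 + 7s^2 + 6s − 2) = −2s^3 + 7s^2 + 2.
N(2) = 14.

14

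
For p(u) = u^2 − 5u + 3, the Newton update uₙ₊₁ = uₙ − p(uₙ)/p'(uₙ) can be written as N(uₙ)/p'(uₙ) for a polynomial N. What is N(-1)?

−2

p'(u) = 2u − 5.
N(u) = u·p'(u) − p(u) = u·(2u − 5) − (u^2 − 5u + 3) = u^2 − 3.
N(-1) = −2.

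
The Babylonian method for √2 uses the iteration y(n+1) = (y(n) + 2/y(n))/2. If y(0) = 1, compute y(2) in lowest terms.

y(1) = (1 + 2/1)/2 = 3/2.
y(2) = (3/2 + 2/(3/2))/2 = 17/12.

17/12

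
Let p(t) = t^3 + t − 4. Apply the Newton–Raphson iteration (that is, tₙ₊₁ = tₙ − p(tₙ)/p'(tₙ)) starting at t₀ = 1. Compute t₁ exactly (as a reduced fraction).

3/2

p'(t) = 3t^2 + 1.
p(1) = −2, p'(1) = 4, so t₁ = 1 − (−2)/4 = 3/2.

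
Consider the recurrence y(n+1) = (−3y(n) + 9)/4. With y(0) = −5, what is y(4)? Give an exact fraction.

y(1) = (−3·(−5) + 9)/4 = 6.
y(2) = (−3·6 + 9)/4 = −9/4.
y(3) = (−3·(−9/4) + 9)/4 = 63/16.
y(4) = (−3·(63/16) + 9)/4 = −45/64.

−45/64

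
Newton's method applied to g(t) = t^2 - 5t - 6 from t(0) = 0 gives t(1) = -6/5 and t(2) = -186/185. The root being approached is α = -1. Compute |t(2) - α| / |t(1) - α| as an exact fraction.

t(1) - α = -6/5 - (-1) = -6/5 + 1 = -1/5, so |t(1) - α| = 1/5.
t(2) - α = -186/185 - (-1) = -186/185 + 1 = -1/185, so |t(2) - α| = 1/185.
Ratio = (1/185) / (1/5) = 1/37.

1/37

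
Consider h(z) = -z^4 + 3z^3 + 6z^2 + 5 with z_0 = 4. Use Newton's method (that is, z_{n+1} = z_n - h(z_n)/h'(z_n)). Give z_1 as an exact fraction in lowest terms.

293/64

h'(z) = -4z^3 + 9z^2 + 12z.
h(4) = 37, h'(4) = -64, so z_1 = 4 - 37/(-64) = 293/64.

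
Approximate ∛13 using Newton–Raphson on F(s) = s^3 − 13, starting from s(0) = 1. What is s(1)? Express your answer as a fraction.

5

F'(s) = 3s^2.
F(1) = −12, F'(1) = 3, so s(1) = 1 − (−12)/3 = 5.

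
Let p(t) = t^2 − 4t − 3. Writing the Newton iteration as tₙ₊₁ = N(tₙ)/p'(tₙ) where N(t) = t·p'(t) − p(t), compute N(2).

7

p'(t) = 2t − 4.
N(t) = t·p'(t) − p(t) = t·(2t − 4) − (t^2 − 4t − 3) = t^2 + 3.
N(2) = 7.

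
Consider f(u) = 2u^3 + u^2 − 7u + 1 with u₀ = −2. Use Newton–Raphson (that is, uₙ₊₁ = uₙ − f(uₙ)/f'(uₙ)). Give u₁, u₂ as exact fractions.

u₁ = −29/13, u₂ = −88820/40417

f'(u) = 6u^2 + 2u − 7.
f(−2) = 3, f'(−2) = 13, so u₁ = (−2) − 3/13 = −29/13.
f(−29/13) = −1341/2197, f'(−29/13) = 3109/169, so u₂ = (−29/13) − (−1341/2197)/(3109/169) = −88820/40417.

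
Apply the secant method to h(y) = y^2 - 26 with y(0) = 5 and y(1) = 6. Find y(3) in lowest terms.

311/61

h(5) = -1, h(6) = 10. y(2) = 6 - 10·(6 - 5)/(10 - (-1)) = 56/11.
h(6) = 10, h(56/11) = -10/121. y(3) = (56/11) - (-10/121)·((56/11) - 6)/((-10/121) - 10) = 311/61.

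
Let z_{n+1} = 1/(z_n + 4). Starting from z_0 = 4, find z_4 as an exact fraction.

140/593

z_1 = 1/(4 + 4) = 1/8.
z_2 = 1/(1/8 + 4) = 8/33.
z_3 = 1/(8/33 + 4) = 33/140.
z_4 = 1/(33/140 + 4) = 140/593.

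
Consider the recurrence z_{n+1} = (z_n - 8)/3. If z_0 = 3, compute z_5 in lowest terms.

-965/243

z_1 = (3 - 8)/3 = -5/3.
z_2 = ((-5/3) - 8)/3 = -29/9.
z_3 = ((-29/9) - 8)/3 = -101/27.
z_4 = ((-101/27) - 8)/3 = -317/81.
z_5 = ((-317/81) - 8)/3 = -965/243.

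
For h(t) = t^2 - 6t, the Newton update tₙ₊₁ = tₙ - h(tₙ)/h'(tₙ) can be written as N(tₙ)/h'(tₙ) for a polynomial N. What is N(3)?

h'(t) = 2t - 6.
N(t) = t·h'(t) - h(t) = t·(2t - 6) - (t^2 - 6t) = t^2.
N(3) = 9.

9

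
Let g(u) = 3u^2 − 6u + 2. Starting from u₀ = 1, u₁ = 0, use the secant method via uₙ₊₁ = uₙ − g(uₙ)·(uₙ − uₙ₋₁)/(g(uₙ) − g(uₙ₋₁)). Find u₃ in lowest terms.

1/2

g(1) = −1, g(0) = 2. u₂ = 0 − 2·(0 − 1)/(2 − (−1)) = 2/3.
g(0) = 2, g(2/3) = −2/3. u₃ = (2/3) − (−2/3)·((2/3) − 0)/((−2/3) − 2) = 1/2.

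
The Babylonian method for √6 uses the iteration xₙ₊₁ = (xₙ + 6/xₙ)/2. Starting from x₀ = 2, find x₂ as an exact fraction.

49/20

x₁ = (2 + 6/2)/2 = 5/2.
x₂ = (5/2 + 6/(5/2))/2 = 49/20.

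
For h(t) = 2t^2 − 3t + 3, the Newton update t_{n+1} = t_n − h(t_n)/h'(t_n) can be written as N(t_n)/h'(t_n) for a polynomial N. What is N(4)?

h'(t) = 4t − 3.
N(t) = t·h'(t) − h(t) = t·(4t − 3) − (2t^2 − 3t + 3) = 2t^2 − 3.
N(4) = 29.

29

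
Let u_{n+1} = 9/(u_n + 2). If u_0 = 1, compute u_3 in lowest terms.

u_1 = 9/(1 + 2) = 3.
u_2 = 9/(3 + 2) = 9/5.
u_3 = 9/(9/5 + 2) = 45/19.

45/19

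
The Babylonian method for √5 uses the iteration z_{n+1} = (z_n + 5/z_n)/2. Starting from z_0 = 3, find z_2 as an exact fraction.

z_1 = (3 + 5/3)/2 = 7/3.
z_2 = (7/3 + 5/(7/3))/2 = 47/21.

47/21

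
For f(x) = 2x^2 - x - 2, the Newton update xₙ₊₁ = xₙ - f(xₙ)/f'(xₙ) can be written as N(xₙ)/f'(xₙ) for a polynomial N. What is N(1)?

f'(x) = 4x - 1.
N(x) = x·f'(x) - f(x) = x·(4x - 1) - (2x^2 - x - 2) = 2x^2 + 2.
N(1) = 4.

4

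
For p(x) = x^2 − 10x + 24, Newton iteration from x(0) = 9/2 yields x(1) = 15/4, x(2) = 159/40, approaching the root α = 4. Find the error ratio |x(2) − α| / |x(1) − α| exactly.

1/10

x(1) − α = 15/4 − 4 = −1/4, so |x(1) − α| = 1/4.
x(2) − α = 159/40 − 4 = −1/40, so |x(2) − α| = 1/40.
Ratio = (1/40) / (1/4) = 1/10.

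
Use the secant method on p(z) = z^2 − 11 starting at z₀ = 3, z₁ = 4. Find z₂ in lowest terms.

23/7

p(3) = −2, p(4) = 5. z₂ = 4 − 5·(4 − 3)/(5 − (−2)) = 23/7.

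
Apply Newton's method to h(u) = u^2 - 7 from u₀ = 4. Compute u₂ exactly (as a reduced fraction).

977/368

h'(u) = 2u.
h(4) = 9, h'(4) = 8, so u₁ = 4 - 9/8 = 23/8.
h(23/8) = 81/64, h'(23/8) = 23/4, so u₂ = (23/8) - (81/64)/(23/4) = 977/368.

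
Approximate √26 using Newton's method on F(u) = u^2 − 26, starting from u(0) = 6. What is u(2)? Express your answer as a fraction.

F'(u) = 2u.
F(6) = 10, F'(6) = 12, so u(1) = 6 − 10/12 = 31/6.
F(31/6) = 25/36, F'(31/6) = 31/3, so u(2) = (31/6) − (25/36)/(31/3) = 1897/372.

1897/372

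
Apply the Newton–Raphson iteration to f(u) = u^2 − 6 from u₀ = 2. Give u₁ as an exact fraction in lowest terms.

5/2

f'(u) = 2u.
f(2) = −2, f'(2) = 4, so u₁ = 2 − (−2)/4 = 5/2.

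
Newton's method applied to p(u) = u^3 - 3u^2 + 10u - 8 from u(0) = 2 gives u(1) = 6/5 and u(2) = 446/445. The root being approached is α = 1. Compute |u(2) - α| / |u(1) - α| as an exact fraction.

1/89

u(1) - α = 6/5 - 1 = 1/5, so |u(1) - α| = 1/5.
u(2) - α = 446/445 - 1 = 1/445, so |u(2) - α| = 1/445.
Ratio = (1/445) / (1/5) = 1/89.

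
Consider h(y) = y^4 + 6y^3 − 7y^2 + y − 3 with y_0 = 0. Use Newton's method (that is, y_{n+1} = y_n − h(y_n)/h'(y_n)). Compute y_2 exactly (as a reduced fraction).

h'(y) = 4y^3 + 18y^2 − 14y + 1.
h(0) = −3, h'(0) = 1, so y_1 = 0 − (−3)/1 = 3.
h(3) = 180, h'(3) = 229, so y_2 = 3 − 180/229 = 507/229.

507/229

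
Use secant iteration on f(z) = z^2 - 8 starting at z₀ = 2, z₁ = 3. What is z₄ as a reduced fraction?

f(2) = -4, f(3) = 1. z₂ = 3 - 1·(3 - 2)/(1 - (-4)) = 14/5.
f(3) = 1, f(14/5) = -4/25. z₃ = (14/5) - (-4/25)·((14/5) - 3)/((-4/25) - 1) = 82/29.
f(14/5) = -4/25, f(82/29) = -4/841. z₄ = (82/29) - (-4/841)·((82/29) - (14/5))/((-4/841) - (-4/25)) = 577/204.

577/204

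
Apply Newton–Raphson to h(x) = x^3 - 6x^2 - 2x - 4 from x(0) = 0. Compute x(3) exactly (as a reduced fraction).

-12530/34561

h'(x) = 3x^2 - 12x - 2.
h(0) = -4, h'(0) = -2, so x(1) = 0 - (-4)/(-2) = -2.
h(-2) = -32, h'(-2) = 34, so x(2) = (-2) - (-32)/34 = -18/17.
h(-18/17) = -48128/4913, h'(-18/17) = 4066/289, so x(3) = (-18/17) - (-48128/4913)/(4066/289) = -12530/34561.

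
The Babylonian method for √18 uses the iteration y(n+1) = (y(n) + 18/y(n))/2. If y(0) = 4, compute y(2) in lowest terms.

577/136

y(1) = (4 + 18/4)/2 = 17/4.
y(2) = (17/4 + 18/(17/4))/2 = 577/136.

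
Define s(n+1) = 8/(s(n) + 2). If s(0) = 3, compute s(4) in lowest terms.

76/37

s(1) = 8/(3 + 2) = 8/5.
s(2) = 8/(8/5 + 2) = 20/9.
s(3) = 8/(20/9 + 2) = 36/19.
s(4) = 8/(36/19 + 2) = 76/37.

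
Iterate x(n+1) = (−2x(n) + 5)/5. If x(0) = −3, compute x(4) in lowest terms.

387/625

x(1) = (−2·(−3) + 5)/5 = 11/5.
x(2) = (−2·(11/5) + 5)/5 = 3/25.
x(3) = (−2·(3/25) + 5)/5 = 119/125.
x(4) = (−2·(119/125) + 5)/5 = 387/625.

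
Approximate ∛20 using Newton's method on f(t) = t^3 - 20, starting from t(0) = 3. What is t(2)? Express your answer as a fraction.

301027/110889

f'(t) = 3t^2.
f(3) = 7, f'(3) = 27, so t(1) = 3 - 7/27 = 74/27.
f(74/27) = 11564/19683, f'(74/27) = 5476/243, so t(2) = (74/27) - (11564/19683)/(5476/243) = 301027/110889.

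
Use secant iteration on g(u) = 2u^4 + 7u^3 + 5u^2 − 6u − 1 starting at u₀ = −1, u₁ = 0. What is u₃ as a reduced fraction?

g(−1) = 5, g(0) = −1. u₂ = 0 − (−1)·(0 − (−1))/((−1) − 5) = −1/6.
g(0) = −1, g(−1/6) = 35/324. u₃ = (−1/6) − (35/324)·((−1/6) − 0)/((35/324) − (−1)) = −54/359.

−54/359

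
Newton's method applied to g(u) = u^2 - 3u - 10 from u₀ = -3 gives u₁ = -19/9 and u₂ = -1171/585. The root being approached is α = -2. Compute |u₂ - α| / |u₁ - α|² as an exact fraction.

u₁ - α = -19/9 - (-2) = -19/9 + 2 = -1/9, so |u₁ - α| = 1/9.
u₂ - α = -1171/585 - (-2) = -1171/585 + 2 = -1/585, so |u₂ - α| = 1/585.
|u₁ - α|² = 1/81.
Ratio = (1/585) / (1/81) = 9/65.

9/65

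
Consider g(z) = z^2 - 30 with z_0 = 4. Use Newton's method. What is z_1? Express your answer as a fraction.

g'(z) = 2z.
g(4) = -14, g'(4) = 8, so z_1 = 4 - (-14)/8 = 23/4.

23/4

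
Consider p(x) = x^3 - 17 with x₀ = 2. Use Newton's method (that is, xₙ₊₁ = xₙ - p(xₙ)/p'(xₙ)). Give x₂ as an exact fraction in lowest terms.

625/242

p'(x) = 3x^2.
p(2) = -9, p'(2) = 12, so x₁ = 2 - (-9)/12 = 11/4.
p(11/4) = 243/64, p'(11/4) = 363/16, so x₂ = (11/4) - (243/64)/(363/16) = 625/242.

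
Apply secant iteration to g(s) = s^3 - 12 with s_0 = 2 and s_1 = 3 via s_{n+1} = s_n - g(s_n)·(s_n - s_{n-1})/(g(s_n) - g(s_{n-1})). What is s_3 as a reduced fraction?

g(2) = -4, g(3) = 15. s_2 = 3 - 15·(3 - 2)/(15 - (-4)) = 42/19.
g(3) = 15, g(42/19) = -8220/6859. s_3 = (42/19) - (-8220/6859)·((42/19) - 3)/((-8220/6859) - 15) = 5602/2469.

5602/2469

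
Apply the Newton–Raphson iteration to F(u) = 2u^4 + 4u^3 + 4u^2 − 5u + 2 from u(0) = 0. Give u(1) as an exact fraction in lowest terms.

F'(u) = 8u^3 + 12u^2 + 8u − 5.
F(0) = 2, F'(0) = −5, so u(1) = 0 − 2/(−5) = 2/5.

2/5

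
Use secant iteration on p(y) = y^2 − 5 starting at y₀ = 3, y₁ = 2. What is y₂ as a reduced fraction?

11/5

p(3) = 4, p(2) = −1. y₂ = 2 − (−1)·(2 − 3)/((−1) − 4) = 11/5.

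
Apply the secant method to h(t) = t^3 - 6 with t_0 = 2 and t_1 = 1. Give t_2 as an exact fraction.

12/7

h(2) = 2, h(1) = -5. t_2 = 1 - (-5)·(1 - 2)/((-5) - 2) = 12/7.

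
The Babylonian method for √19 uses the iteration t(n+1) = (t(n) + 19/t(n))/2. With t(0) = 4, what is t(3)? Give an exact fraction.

11916881/2733920

t(1) = (4 + 19/4)/2 = 35/8.
t(2) = (35/8 + 19/(35/8))/2 = 2441/560.
t(3) = (2441/560 + 19/(2441/560))/2 = 11916881/2733920.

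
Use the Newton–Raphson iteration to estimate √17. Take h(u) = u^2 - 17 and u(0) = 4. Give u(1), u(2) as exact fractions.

u(1) = 33/8, u(2) = 2177/528

h'(u) = 2u.
h(4) = -1, h'(4) = 8, so u(1) = 4 - (-1)/8 = 33/8.
h(33/8) = 1/64, h'(33/8) = 33/4, so u(2) = (33/8) - (1/64)/(33/4) = 2177/528.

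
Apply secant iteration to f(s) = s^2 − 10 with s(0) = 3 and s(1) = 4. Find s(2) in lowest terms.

f(3) = −1, f(4) = 6. s(2) = 4 − 6·(4 − 3)/(6 − (−1)) = 22/7.

22/7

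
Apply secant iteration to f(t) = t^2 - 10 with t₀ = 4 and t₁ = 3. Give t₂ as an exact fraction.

f(4) = 6, f(3) = -1. t₂ = 3 - (-1)·(3 - 4)/((-1) - 6) = 22/7.

22/7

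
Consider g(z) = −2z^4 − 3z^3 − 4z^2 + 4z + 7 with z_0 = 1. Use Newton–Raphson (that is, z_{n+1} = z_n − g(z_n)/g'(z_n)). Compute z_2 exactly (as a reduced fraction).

g'(z) = −8z^3 − 9z^2 − 8z + 4.
g(1) = 2, g'(1) = −21, so z_1 = 1 − 2/(−21) = 23/21.
g(23/21) = −45980/194481, g'(23/21) = −241417/9261, so z_2 = (23/21) − (−45980/194481)/(−241417/9261) = 166867/153629.

166867/153629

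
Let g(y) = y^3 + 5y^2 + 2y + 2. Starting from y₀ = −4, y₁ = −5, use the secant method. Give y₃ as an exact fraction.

g(−4) = 10, g(−5) = −8. y₂ = (−5) − (−8)·((−5) − (−4))/((−8) − 10) = −41/9.
g(−5) = −8, g(−41/9) = 1540/729. y₃ = (−41/9) − (1540/729)·((−41/9) − (−5))/((1540/729) − (−8)) = −8567/1843.

−8567/1843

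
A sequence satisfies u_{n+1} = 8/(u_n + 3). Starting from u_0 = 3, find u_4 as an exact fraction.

u_1 = 8/(3 + 3) = 4/3.
u_2 = 8/(4/3 + 3) = 24/13.
u_3 = 8/(24/13 + 3) = 104/63.
u_4 = 8/(104/63 + 3) = 504/293.

504/293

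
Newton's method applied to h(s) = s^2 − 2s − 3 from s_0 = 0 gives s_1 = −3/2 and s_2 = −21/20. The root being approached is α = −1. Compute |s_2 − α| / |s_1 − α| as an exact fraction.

s_1 − α = −3/2 − (−1) = −3/2 + 1 = −1/2, so |s_1 − α| = 1/2.
s_2 − α = −21/20 − (−1) = −21/20 + 1 = −1/20, so |s_2 − α| = 1/20.
Ratio = (1/20) / (1/2) = 1/10.

1/10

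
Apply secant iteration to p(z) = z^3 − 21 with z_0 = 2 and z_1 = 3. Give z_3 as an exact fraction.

p(2) = −13, p(3) = 6. z_2 = 3 − 6·(3 − 2)/(6 − (−13)) = 51/19.
p(3) = 6, p(51/19) = −11388/6859. z_3 = (51/19) − (−11388/6859)·((51/19) − 3)/((−11388/6859) − 6) = 8035/2919.

8035/2919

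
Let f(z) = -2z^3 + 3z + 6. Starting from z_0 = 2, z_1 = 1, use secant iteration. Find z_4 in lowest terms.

57211234/32311975

f(2) = -4, f(1) = 7. z_2 = 1 - 7·(1 - 2)/(7 - (-4)) = 18/11.
f(1) = 7, f(18/11) = 2856/1331. z_3 = (18/11) - (2856/1331)·((18/11) - 1)/((2856/1331) - 7) = 1770/923.
f(18/11) = 2856/1331, f(1770/923) = -1848740208/786330467. z_4 = (1770/923) - (-1848740208/786330467)·((1770/923) - (18/11))/((-1848740208/786330467) - (2856/1331)) = 57211234/32311975.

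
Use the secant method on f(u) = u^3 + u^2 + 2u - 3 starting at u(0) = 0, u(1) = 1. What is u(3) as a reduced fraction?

81/97

f(0) = -3, f(1) = 1. u(2) = 1 - 1·(1 - 0)/(1 - (-3)) = 3/4.
f(1) = 1, f(3/4) = -33/64. u(3) = (3/4) - (-33/64)·((3/4) - 1)/((-33/64) - 1) = 81/97.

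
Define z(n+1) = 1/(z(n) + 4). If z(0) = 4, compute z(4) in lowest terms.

140/593

z(1) = 1/(4 + 4) = 1/8.
z(2) = 1/(1/8 + 4) = 8/33.
z(3) = 1/(8/33 + 4) = 33/140.
z(4) = 1/(33/140 + 4) = 140/593.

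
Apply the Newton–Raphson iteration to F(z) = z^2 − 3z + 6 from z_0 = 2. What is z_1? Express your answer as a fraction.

F'(z) = 2z − 3.
F(2) = 4, F'(2) = 1, so z_1 = 2 − 4/1 = −2.

−2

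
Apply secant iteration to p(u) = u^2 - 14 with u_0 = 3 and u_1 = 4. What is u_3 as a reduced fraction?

p(3) = -5, p(4) = 2. u_2 = 4 - 2·(4 - 3)/(2 - (-5)) = 26/7.
p(4) = 2, p(26/7) = -10/49. u_3 = (26/7) - (-10/49)·((26/7) - 4)/((-10/49) - 2) = 101/27.

101/27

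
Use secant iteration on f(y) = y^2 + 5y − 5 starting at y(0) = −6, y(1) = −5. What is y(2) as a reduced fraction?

f(−6) = 1, f(−5) = −5. y(2) = (−5) − (−5)·((−5) − (−6))/((−5) − 1) = −35/6.

−35/6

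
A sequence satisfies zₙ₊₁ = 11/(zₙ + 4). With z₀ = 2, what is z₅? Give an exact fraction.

13299/7102

z₁ = 11/(2 + 4) = 11/6.
z₂ = 11/(11/6 + 4) = 66/35.
z₃ = 11/(66/35 + 4) = 385/206.
z₄ = 11/(385/206 + 4) = 2266/1209.
z₅ = 11/(2266/1209 + 4) = 13299/7102.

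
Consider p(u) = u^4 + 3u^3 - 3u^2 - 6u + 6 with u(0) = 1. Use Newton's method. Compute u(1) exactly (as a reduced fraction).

p'(u) = 4u^3 + 9u^2 - 6u - 6.
p(1) = 1, p'(1) = 1, so u(1) = 1 - 1/1 = 0.

0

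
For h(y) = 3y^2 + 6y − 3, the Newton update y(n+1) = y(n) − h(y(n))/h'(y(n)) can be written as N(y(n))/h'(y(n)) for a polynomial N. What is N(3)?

30

h'(y) = 6y + 6.
N(y) = y·h'(y) − h(y) = y·(6y + 6) − (3y^2 + 6y − 3) = 3y^2 + 3.
N(3) = 30.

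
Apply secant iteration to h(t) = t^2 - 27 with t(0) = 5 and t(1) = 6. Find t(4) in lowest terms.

h(5) = -2, h(6) = 9. t(2) = 6 - 9·(6 - 5)/(9 - (-2)) = 57/11.
h(6) = 9, h(57/11) = -18/121. t(3) = (57/11) - (-18/121)·((57/11) - 6)/((-18/121) - 9) = 213/41.
h(57/11) = -18/121, h(213/41) = -18/1681. t(4) = (213/41) - (-18/1681)·((213/41) - (57/11))/((-18/1681) - (-18/121)) = 1351/260.

1351/260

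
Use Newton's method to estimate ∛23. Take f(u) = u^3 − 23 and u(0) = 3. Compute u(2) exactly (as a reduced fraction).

f'(u) = 3u^2.
f(3) = 4, f'(3) = 27, so u(1) = 3 − 4/27 = 77/27.
f(77/27) = 3824/19683, f'(77/27) = 5929/243, so u(2) = (77/27) − (3824/19683)/(5929/243) = 1365775/480249.

1365775/480249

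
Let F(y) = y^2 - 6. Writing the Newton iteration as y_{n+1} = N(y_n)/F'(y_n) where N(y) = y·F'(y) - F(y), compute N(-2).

F'(y) = 2y.
N(y) = y·F'(y) - F(y) = y·(2y) - (y^2 - 6) = y^2 + 6.
N(-2) = 10.

10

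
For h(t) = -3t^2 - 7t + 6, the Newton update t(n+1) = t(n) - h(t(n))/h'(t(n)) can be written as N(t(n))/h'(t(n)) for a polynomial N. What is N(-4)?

-54

h'(t) = -6t - 7.
N(t) = t·h'(t) - h(t) = t·(-6t - 7) - (-3t^2 - 7t + 6) = -3t^2 - 6.
N(-4) = -54.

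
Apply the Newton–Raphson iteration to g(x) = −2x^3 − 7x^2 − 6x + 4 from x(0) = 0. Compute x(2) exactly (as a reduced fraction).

112/243

g'(x) = −6x^2 − 14x − 6.
g(0) = 4, g'(0) = −6, so x(1) = 0 − 4/(−6) = 2/3.
g(2/3) = −100/27, g'(2/3) = −18, so x(2) = (2/3) − (−100/27)/(−18) = 112/243.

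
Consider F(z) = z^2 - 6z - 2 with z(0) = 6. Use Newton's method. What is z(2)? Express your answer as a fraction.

F'(z) = 2z - 6.
F(6) = -2, F'(6) = 6, so z(1) = 6 - (-2)/6 = 19/3.
F(19/3) = 1/9, F'(19/3) = 20/3, so z(2) = (19/3) - (1/9)/(20/3) = 379/60.

379/60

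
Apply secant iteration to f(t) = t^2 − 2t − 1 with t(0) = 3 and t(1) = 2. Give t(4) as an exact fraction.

f(3) = 2, f(2) = −1. t(2) = 2 − (−1)·(2 − 3)/((−1) − 2) = 7/3.
f(2) = −1, f(7/3) = −2/9. t(3) = (7/3) − (−2/9)·((7/3) − 2)/((−2/9) − (−1)) = 17/7.
f(7/3) = −2/9, f(17/7) = 2/49. t(4) = (17/7) − (2/49)·((17/7) − (7/3))/((2/49) − (−2/9)) = 70/29.

70/29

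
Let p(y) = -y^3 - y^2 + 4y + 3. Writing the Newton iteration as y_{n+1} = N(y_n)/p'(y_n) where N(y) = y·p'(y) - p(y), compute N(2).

-23

p'(y) = -3y^2 - 2y + 4.
N(y) = y·p'(y) - p(y) = y·(-3y^2 - 2y + 4) - (-y^3 - y^2 + 4y + 3) = -2y^3 - y^2 - 3.
N(2) = -23.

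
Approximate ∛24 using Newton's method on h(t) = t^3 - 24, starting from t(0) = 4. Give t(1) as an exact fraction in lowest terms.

19/6

h'(t) = 3t^2.
h(4) = 40, h'(4) = 48, so t(1) = 4 - 40/48 = 19/6.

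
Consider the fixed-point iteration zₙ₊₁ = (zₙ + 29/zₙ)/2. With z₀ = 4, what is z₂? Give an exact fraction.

3881/720

z₁ = (4 + 29/4)/2 = 45/8.
z₂ = (45/8 + 29/(45/8))/2 = 3881/720.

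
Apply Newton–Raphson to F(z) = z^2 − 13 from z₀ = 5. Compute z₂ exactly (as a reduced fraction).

F'(z) = 2z.
F(5) = 12, F'(5) = 10, so z₁ = 5 − 12/10 = 19/5.
F(19/5) = 36/25, F'(19/5) = 38/5, so z₂ = (19/5) − (36/25)/(38/5) = 343/95.

343/95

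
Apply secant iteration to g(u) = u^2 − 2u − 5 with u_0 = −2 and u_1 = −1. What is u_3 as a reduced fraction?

−16/11

g(−2) = 3, g(−1) = −2. u_2 = (−1) − (−2)·((−1) − (−2))/((−2) − 3) = −7/5.
g(−1) = −2, g(−7/5) = −6/25. u_3 = (−7/5) − (−6/25)·((−7/5) − (−1))/((−6/25) − (−2)) = −16/11.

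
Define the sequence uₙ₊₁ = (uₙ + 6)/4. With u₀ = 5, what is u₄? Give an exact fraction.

u₁ = (5 + 6)/4 = 11/4.
u₂ = ((11/4) + 6)/4 = 35/16.
u₃ = ((35/16) + 6)/4 = 131/64.
u₄ = ((131/64) + 6)/4 = 515/256.

515/256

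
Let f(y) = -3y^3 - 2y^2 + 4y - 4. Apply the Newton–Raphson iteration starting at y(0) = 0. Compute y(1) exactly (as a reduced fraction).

1

f'(y) = -9y^2 - 4y + 4.
f(0) = -4, f'(0) = 4, so y(1) = 0 - (-4)/4 = 1.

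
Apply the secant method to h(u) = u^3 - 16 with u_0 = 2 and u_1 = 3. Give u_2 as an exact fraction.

46/19

h(2) = -8, h(3) = 11. u_2 = 3 - 11·(3 - 2)/(11 - (-8)) = 46/19.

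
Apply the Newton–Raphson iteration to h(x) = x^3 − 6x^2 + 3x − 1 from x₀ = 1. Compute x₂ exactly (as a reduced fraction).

h'(x) = 3x^2 − 12x + 3.
h(1) = −3, h'(1) = −6, so x₁ = 1 − (−3)/(−6) = 1/2.
h(1/2) = −7/8, h'(1/2) = −9/4, so x₂ = (1/2) − (−7/8)/(−9/4) = 1/9.

1/9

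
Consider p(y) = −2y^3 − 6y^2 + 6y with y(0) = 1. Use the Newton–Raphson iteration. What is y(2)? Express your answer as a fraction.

50/63

p'(y) = −6y^2 − 12y + 6.
p(1) = −2, p'(1) = −12, so y(1) = 1 − (−2)/(−12) = 5/6.
p(5/6) = −35/108, p'(5/6) = −49/6, so y(2) = (5/6) − (−35/108)/(−49/6) = 50/63.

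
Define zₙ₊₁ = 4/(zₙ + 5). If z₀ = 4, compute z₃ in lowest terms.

196/281

z₁ = 4/(4 + 5) = 4/9.
z₂ = 4/(4/9 + 5) = 36/49.
z₃ = 4/(36/49 + 5) = 196/281.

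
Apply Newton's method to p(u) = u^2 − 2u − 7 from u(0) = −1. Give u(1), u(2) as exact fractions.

p'(u) = 2u − 2.
p(−1) = −4, p'(−1) = −4, so u(1) = (−1) − (−4)/(−4) = −2.
p(−2) = 1, p'(−2) = −6, so u(2) = (−2) − 1/(−6) = −11/6.

u(1) = −2, u(2) = −11/6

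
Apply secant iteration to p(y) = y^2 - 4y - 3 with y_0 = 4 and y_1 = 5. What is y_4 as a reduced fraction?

1705/367

p(4) = -3, p(5) = 2. y_2 = 5 - 2·(5 - 4)/(2 - (-3)) = 23/5.
p(5) = 2, p(23/5) = -6/25. y_3 = (23/5) - (-6/25)·((23/5) - 5)/((-6/25) - 2) = 65/14.
p(23/5) = -6/25, p(65/14) = -3/196. y_4 = (65/14) - (-3/196)·((65/14) - (23/5))/((-3/196) - (-6/25)) = 1705/367.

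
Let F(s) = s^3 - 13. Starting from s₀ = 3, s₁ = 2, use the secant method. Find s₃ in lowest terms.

11659/4927

F(3) = 14, F(2) = -5. s₂ = 2 - (-5)·(2 - 3)/((-5) - 14) = 43/19.
F(2) = -5, F(43/19) = -9660/6859. s₃ = (43/19) - (-9660/6859)·((43/19) - 2)/((-9660/6859) - (-5)) = 11659/4927.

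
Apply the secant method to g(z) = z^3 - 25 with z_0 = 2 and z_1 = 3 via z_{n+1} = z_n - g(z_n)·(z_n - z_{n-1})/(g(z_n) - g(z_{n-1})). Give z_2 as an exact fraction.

g(2) = -17, g(3) = 2. z_2 = 3 - 2·(3 - 2)/(2 - (-17)) = 55/19.

55/19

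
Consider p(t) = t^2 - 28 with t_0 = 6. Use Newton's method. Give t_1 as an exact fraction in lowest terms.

p'(t) = 2t.
p(6) = 8, p'(6) = 12, so t_1 = 6 - 8/12 = 16/3.

16/3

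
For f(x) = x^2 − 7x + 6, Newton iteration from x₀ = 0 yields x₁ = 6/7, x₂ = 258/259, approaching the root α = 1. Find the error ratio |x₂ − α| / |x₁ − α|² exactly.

7/37

x₁ − α = 6/7 − 1 = −1/7, so |x₁ − α| = 1/7.
x₂ − α = 258/259 − 1 = −1/259, so |x₂ − α| = 1/259.
|x₁ − α|² = 1/49.
Ratio = (1/259) / (1/49) = 7/37.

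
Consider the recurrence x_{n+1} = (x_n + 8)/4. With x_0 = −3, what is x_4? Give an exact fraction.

677/256

x_1 = ((−3) + 8)/4 = 5/4.
x_2 = ((5/4) + 8)/4 = 37/16.
x_3 = ((37/16) + 8)/4 = 165/64.
x_4 = ((165/64) + 8)/4 = 677/256.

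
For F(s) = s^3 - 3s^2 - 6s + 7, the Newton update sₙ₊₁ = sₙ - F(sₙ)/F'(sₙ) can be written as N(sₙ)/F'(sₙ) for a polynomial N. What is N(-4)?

F'(s) = 3s^2 - 6s - 6.
N(s) = s·F'(s) - F(s) = s·(3s^2 - 6s - 6) - (s^3 - 3s^2 - 6s + 7) = 2s^3 - 3s^2 - 7.
N(-4) = -183.

-183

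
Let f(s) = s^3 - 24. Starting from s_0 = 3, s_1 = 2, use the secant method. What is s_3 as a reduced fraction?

4650/1603

f(3) = 3, f(2) = -16. s_2 = 2 - (-16)·(2 - 3)/((-16) - 3) = 54/19.
f(2) = -16, f(54/19) = -7152/6859. s_3 = (54/19) - (-7152/6859)·((54/19) - 2)/((-7152/6859) - (-16)) = 4650/1603.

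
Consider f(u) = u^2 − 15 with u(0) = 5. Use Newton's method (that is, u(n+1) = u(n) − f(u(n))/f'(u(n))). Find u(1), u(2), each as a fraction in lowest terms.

f'(u) = 2u.
f(5) = 10, f'(5) = 10, so u(1) = 5 − 10/10 = 4.
f(4) = 1, f'(4) = 8, so u(2) = 4 − 1/8 = 31/8.

u(1) = 4, u(2) = 31/8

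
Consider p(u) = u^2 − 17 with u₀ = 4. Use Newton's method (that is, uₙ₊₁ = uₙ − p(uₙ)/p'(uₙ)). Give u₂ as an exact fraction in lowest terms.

2177/528

p'(u) = 2u.
p(4) = −1, p'(4) = 8, so u₁ = 4 − (−1)/8 = 33/8.
p(33/8) = 1/64, p'(33/8) = 33/4, so u₂ = (33/8) − (1/64)/(33/4) = 2177/528.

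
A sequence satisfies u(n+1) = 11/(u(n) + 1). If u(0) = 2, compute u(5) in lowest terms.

u(1) = 11/(2 + 1) = 11/3.
u(2) = 11/(11/3 + 1) = 33/14.
u(3) = 11/(33/14 + 1) = 154/47.
u(4) = 11/(154/47 + 1) = 517/201.
u(5) = 11/(517/201 + 1) = 2211/718.

2211/718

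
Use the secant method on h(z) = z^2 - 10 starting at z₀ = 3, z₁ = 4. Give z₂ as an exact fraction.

22/7

h(3) = -1, h(4) = 6. z₂ = 4 - 6·(4 - 3)/(6 - (-1)) = 22/7.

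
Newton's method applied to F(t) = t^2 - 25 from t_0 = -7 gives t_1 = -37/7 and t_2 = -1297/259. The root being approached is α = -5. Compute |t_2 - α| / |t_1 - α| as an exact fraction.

1/37

t_1 - α = -37/7 - (-5) = -37/7 + 5 = -2/7, so |t_1 - α| = 2/7.
t_2 - α = -1297/259 - (-5) = -1297/259 + 5 = -2/259, so |t_2 - α| = 2/259.
Ratio = (2/259) / (2/7) = 1/37.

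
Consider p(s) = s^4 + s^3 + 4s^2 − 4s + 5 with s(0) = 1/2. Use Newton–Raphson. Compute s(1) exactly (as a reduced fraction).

−57/20

p'(s) = 4s^3 + 3s^2 + 8s − 4.
p(1/2) = 67/16, p'(1/2) = 5/4, so s(1) = (1/2) − (67/16)/(5/4) = −57/20.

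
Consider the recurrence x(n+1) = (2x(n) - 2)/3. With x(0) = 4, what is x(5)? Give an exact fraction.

-98/81

x(1) = (2·4 - 2)/3 = 2.
x(2) = (2·2 - 2)/3 = 2/3.
x(3) = (2·(2/3) - 2)/3 = -2/9.
x(4) = (2·(-2/9) - 2)/3 = -22/27.
x(5) = (2·(-22/27) - 2)/3 = -98/81.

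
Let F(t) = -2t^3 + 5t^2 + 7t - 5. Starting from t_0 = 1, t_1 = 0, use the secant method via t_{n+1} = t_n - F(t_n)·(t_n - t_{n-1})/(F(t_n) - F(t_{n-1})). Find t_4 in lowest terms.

470/859

F(1) = 5, F(0) = -5. t_2 = 0 - (-5)·(0 - 1)/((-5) - 5) = 1/2.
F(0) = -5, F(1/2) = -1/2. t_3 = (1/2) - (-1/2)·((1/2) - 0)/((-1/2) - (-5)) = 5/9.
F(1/2) = -1/2, F(5/9) = 65/729. t_4 = (5/9) - (65/729)·((5/9) - (1/2))/((65/729) - (-1/2)) = 470/859.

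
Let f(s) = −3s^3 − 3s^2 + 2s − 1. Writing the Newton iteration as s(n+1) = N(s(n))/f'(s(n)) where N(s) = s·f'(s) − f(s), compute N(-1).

f'(s) = −9s^2 − 6s + 2.
N(s) = s·f'(s) − f(s) = s·(−9s^2 − 6s + 2) − (−3s^3 − 3s^2 + 2s − 1) = −6s^3 − 3s^2 + 1.
N(-1) = 4.

4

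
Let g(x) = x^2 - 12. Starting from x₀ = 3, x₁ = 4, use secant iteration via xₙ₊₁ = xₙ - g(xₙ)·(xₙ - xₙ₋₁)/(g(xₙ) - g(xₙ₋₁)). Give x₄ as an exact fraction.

g(3) = -3, g(4) = 4. x₂ = 4 - 4·(4 - 3)/(4 - (-3)) = 24/7.
g(4) = 4, g(24/7) = -12/49. x₃ = (24/7) - (-12/49)·((24/7) - 4)/((-12/49) - 4) = 45/13.
g(24/7) = -12/49, g(45/13) = -3/169. x₄ = (45/13) - (-3/169)·((45/13) - (24/7))/((-3/169) - (-12/49)) = 724/209.

724/209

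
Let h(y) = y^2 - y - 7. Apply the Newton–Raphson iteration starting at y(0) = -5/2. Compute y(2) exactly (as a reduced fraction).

-6841/3120

h'(y) = 2y - 1.
h(-5/2) = 7/4, h'(-5/2) = -6, so y(1) = (-5/2) - (7/4)/(-6) = -53/24.
h(-53/24) = 49/576, h'(-53/24) = -65/12, so y(2) = (-53/24) - (49/576)/(-65/12) = -6841/3120.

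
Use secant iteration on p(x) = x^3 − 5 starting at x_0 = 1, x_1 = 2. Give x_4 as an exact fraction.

p(1) = −4, p(2) = 3. x_2 = 2 − 3·(2 − 1)/(3 − (−4)) = 11/7.
p(2) = 3, p(11/7) = −384/343. x_3 = (11/7) − (−384/343)·((11/7) − 2)/((−384/343) − 3) = 265/157.
p(11/7) = −384/343, p(265/157) = −739840/3869893. x_4 = (265/157) − (−739840/3869893)·((265/157) − (11/7))/((−739840/3869893) − (−384/343)) = 16480535/9627139.

16480535/9627139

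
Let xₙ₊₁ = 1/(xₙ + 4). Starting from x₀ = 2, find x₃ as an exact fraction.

x₁ = 1/(2 + 4) = 1/6.
x₂ = 1/(1/6 + 4) = 6/25.
x₃ = 1/(6/25 + 4) = 25/106.

25/106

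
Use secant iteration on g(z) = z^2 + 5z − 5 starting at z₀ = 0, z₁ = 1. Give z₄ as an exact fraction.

g(0) = −5, g(1) = 1. z₂ = 1 − 1·(1 − 0)/(1 − (−5)) = 5/6.
g(1) = 1, g(5/6) = −5/36. z₃ = (5/6) − (−5/36)·((5/6) − 1)/((−5/36) − 1) = 35/41.
g(5/6) = −5/36, g(35/41) = −5/1681. z₄ = (35/41) − (−5/1681)·((35/41) − (5/6))/((−5/1681) − (−5/36)) = 281/329.

281/329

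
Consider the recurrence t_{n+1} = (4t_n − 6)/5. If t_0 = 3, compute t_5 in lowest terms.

t_1 = (4·3 − 6)/5 = 6/5.
t_2 = (4·(6/5) − 6)/5 = −6/25.
t_3 = (4·(−6/25) − 6)/5 = −174/125.
t_4 = (4·(−174/125) − 6)/5 = −1446/625.
t_5 = (4·(−1446/625) − 6)/5 = −9534/3125.

−9534/3125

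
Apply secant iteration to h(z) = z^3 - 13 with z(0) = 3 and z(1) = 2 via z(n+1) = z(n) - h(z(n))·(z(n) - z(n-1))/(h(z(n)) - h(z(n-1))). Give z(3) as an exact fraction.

11659/4927

h(3) = 14, h(2) = -5. z(2) = 2 - (-5)·(2 - 3)/((-5) - 14) = 43/19.
h(2) = -5, h(43/19) = -9660/6859. z(3) = (43/19) - (-9660/6859)·((43/19) - 2)/((-9660/6859) - (-5)) = 11659/4927.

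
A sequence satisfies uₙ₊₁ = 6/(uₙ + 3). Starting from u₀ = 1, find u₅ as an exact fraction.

u₁ = 6/(1 + 3) = 3/2.
u₂ = 6/(3/2 + 3) = 4/3.
u₃ = 6/(4/3 + 3) = 18/13.
u₄ = 6/(18/13 + 3) = 26/19.
u₅ = 6/(26/19 + 3) = 114/83.

114/83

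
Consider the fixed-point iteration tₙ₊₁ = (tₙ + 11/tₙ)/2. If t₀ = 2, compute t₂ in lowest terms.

t₁ = (2 + 11/2)/2 = 15/4.
t₂ = (15/4 + 11/(15/4))/2 = 401/120.

401/120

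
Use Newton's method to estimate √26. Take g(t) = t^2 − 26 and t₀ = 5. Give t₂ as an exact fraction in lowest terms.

g'(t) = 2t.
g(5) = −1, g'(5) = 10, so t₁ = 5 − (−1)/10 = 51/10.
g(51/10) = 1/100, g'(51/10) = 51/5, so t₂ = (51/10) − (1/100)/(51/5) = 5201/1020.

5201/1020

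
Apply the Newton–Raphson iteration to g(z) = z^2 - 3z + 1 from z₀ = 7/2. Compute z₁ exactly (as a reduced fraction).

45/16

g'(z) = 2z - 3.
g(7/2) = 11/4, g'(7/2) = 4, so z₁ = (7/2) - (11/4)/4 = 45/16.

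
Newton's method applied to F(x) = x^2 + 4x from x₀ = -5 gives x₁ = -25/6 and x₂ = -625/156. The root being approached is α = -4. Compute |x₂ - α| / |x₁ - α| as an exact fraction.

x₁ - α = -25/6 - (-4) = -25/6 + 4 = -1/6, so |x₁ - α| = 1/6.
x₂ - α = -625/156 - (-4) = -625/156 + 4 = -1/156, so |x₂ - α| = 1/156.
Ratio = (1/156) / (1/6) = 1/26.

1/26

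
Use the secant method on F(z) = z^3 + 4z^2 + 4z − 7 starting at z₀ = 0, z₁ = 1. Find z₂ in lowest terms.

7/9

F(0) = −7, F(1) = 2. z₂ = 1 − 2·(1 − 0)/(2 − (−7)) = 7/9.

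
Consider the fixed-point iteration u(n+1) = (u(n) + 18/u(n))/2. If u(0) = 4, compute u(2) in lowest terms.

u(1) = (4 + 18/4)/2 = 17/4.
u(2) = (17/4 + 18/(17/4))/2 = 577/136.

577/136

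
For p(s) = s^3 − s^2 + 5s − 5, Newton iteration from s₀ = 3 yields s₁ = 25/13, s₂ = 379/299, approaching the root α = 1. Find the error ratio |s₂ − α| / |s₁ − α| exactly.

s₁ − α = 25/13 − 1 = 12/13, so |s₁ − α| = 12/13.
s₂ − α = 379/299 − 1 = 80/299, so |s₂ − α| = 80/299.
Ratio = (80/299) / (12/13) = 20/69.

20/69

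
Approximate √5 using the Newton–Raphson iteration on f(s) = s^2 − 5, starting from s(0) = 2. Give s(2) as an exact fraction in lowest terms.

f'(s) = 2s.
f(2) = −1, f'(2) = 4, so s(1) = 2 − (−1)/4 = 9/4.
f(9/4) = 1/16, f'(9/4) = 9/2, so s(2) = (9/4) − (1/16)/(9/2) = 161/72.

161/72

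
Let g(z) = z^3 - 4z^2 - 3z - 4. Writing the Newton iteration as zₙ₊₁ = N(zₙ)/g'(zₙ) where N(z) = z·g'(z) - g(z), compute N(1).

g'(z) = 3z^2 - 8z - 3.
N(z) = z·g'(z) - g(z) = z·(3z^2 - 8z - 3) - (z^3 - 4z^2 - 3z - 4) = 2z^3 - 4z^2 + 4.
N(1) = 2.

2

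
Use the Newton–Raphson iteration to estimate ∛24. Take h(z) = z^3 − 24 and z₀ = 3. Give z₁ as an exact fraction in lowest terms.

26/9

h'(z) = 3z^2.
h(3) = 3, h'(3) = 27, so z₁ = 3 − 3/27 = 26/9.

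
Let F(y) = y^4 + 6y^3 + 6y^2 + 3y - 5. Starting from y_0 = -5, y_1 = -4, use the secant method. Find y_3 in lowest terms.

F(-5) = 5, F(-4) = -49. y_2 = (-4) - (-49)·((-4) - (-5))/((-49) - 5) = -265/54.
F(-4) = -49, F(-265/54) = -37010435/8503056. y_3 = (-265/54) - (-37010435/8503056)·((-265/54) - (-4))/((-37010435/8503056) - (-49)) = -38706700/7747741.

-38706700/7747741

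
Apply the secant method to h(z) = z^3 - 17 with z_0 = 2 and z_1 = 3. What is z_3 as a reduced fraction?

h(2) = -9, h(3) = 10. z_2 = 3 - 10·(3 - 2)/(10 - (-9)) = 47/19.
h(3) = 10, h(47/19) = -12780/6859. z_3 = (47/19) - (-12780/6859)·((47/19) - 3)/((-12780/6859) - 10) = 20801/8137.

20801/8137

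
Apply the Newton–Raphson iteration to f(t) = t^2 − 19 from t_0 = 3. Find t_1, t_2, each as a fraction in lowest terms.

f'(t) = 2t.
f(3) = −10, f'(3) = 6, so t_1 = 3 − (−10)/6 = 14/3.
f(14/3) = 25/9, f'(14/3) = 28/3, so t_2 = (14/3) − (25/9)/(28/3) = 367/84.

t_1 = 14/3, t_2 = 367/84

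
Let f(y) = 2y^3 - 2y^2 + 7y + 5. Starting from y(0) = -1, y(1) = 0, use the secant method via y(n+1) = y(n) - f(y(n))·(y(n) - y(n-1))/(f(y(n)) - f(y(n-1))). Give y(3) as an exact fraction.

-605/1007

f(-1) = -6, f(0) = 5. y(2) = 0 - 5·(0 - (-1))/(5 - (-6)) = -5/11.
f(0) = 5, f(-5/11) = 1620/1331. y(3) = (-5/11) - (1620/1331)·((-5/11) - 0)/((1620/1331) - 5) = -605/1007.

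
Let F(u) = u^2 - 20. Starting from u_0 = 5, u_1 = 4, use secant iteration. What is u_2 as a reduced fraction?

40/9

F(5) = 5, F(4) = -4. u_2 = 4 - (-4)·(4 - 5)/((-4) - 5) = 40/9.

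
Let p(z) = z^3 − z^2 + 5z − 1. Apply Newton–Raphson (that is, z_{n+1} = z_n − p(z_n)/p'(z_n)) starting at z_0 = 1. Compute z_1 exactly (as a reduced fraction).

p'(z) = 3z^2 − 2z + 5.
p(1) = 4, p'(1) = 6, so z_1 = 1 − 4/6 = 1/3.

1/3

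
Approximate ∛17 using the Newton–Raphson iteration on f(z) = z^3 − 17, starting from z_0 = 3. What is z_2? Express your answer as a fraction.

f'(z) = 3z^2.
f(3) = 10, f'(3) = 27, so z_1 = 3 − 10/27 = 71/27.
f(71/27) = 23300/19683, f'(71/27) = 5041/243, so z_2 = (71/27) − (23300/19683)/(5041/243) = 1050433/408321.

1050433/408321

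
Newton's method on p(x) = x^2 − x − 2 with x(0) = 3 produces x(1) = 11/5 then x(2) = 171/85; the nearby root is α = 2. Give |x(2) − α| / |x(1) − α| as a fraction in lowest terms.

1/17

x(1) − α = 11/5 − 2 = 1/5, so |x(1) − α| = 1/5.
x(2) − α = 171/85 − 2 = 1/85, so |x(2) − α| = 1/85.
Ratio = (1/85) / (1/5) = 1/17.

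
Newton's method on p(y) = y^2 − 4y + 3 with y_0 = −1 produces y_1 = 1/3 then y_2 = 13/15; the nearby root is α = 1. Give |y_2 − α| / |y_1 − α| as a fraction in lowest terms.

1/5

y_1 − α = 1/3 − 1 = −2/3, so |y_1 − α| = 2/3.
y_2 − α = 13/15 − 1 = −2/15, so |y_2 − α| = 2/15.
Ratio = (2/15) / (2/3) = 1/5.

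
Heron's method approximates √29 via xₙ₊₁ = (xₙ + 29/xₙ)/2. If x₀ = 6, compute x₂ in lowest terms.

8401/1560

x₁ = (6 + 29/6)/2 = 65/12.
x₂ = (65/12 + 29/(65/12))/2 = 8401/1560.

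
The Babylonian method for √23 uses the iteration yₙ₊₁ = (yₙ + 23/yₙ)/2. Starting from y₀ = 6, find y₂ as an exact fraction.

6793/1416

y₁ = (6 + 23/6)/2 = 59/12.
y₂ = (59/12 + 23/(59/12))/2 = 6793/1416.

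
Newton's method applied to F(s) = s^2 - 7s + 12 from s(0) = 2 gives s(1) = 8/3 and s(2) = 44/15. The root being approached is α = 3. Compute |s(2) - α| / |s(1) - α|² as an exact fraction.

s(1) - α = 8/3 - 3 = -1/3, so |s(1) - α| = 1/3.
s(2) - α = 44/15 - 3 = -1/15, so |s(2) - α| = 1/15.
|s(1) - α|² = 1/9.
Ratio = (1/15) / (1/9) = 3/5.

3/5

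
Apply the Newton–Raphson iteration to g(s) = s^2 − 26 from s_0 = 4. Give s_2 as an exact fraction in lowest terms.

g'(s) = 2s.
g(4) = −10, g'(4) = 8, so s_1 = 4 − (−10)/8 = 21/4.
g(21/4) = 25/16, g'(21/4) = 21/2, so s_2 = (21/4) − (25/16)/(21/2) = 857/168.

857/168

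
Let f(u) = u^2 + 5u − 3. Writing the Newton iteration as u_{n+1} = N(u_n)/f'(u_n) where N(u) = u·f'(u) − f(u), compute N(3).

12

f'(u) = 2u + 5.
N(u) = u·f'(u) − f(u) = u·(2u + 5) − (u^2 + 5u − 3) = u^2 + 3.
N(3) = 12.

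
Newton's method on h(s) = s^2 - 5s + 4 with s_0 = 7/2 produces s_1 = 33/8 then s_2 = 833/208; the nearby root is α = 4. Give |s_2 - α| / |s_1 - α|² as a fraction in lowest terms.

4/13

s_1 - α = 33/8 - 4 = 1/8, so |s_1 - α| = 1/8.
s_2 - α = 833/208 - 4 = 1/208, so |s_2 - α| = 1/208.
|s_1 - α|² = 1/64.
Ratio = (1/208) / (1/64) = 4/13.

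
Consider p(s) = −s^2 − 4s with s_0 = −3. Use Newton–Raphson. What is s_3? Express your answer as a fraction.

p'(s) = −2s − 4.
p(−3) = 3, p'(−3) = 2, so s_1 = (−3) − 3/2 = −9/2.
p(−9/2) = −9/4, p'(−9/2) = 5, so s_2 = (−9/2) − (−9/4)/5 = −81/20.
p(−81/20) = −81/400, p'(−81/20) = 41/10, so s_3 = (−81/20) − (−81/400)/(41/10) = −6561/1640.

−6561/1640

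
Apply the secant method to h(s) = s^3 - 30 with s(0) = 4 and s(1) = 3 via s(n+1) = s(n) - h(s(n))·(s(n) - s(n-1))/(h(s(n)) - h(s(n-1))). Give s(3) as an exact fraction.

39340/12657

h(4) = 34, h(3) = -3. s(2) = 3 - (-3)·(3 - 4)/((-3) - 34) = 114/37.
h(3) = -3, h(114/37) = -38046/50653. s(3) = (114/37) - (-38046/50653)·((114/37) - 3)/((-38046/50653) - (-3)) = 39340/12657.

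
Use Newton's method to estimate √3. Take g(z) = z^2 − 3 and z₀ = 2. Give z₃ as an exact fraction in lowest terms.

18817/10864

g'(z) = 2z.
g(2) = 1, g'(2) = 4, so z₁ = 2 − 1/4 = 7/4.
g(7/4) = 1/16, g'(7/4) = 7/2, so z₂ = (7/4) − (1/16)/(7/2) = 97/56.
g(97/56) = 1/3136, g'(97/56) = 97/28, so z₃ = (97/56) − (1/3136)/(97/28) = 18817/10864.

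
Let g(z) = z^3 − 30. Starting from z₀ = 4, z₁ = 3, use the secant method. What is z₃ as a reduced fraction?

39340/12657

g(4) = 34, g(3) = −3. z₂ = 3 − (−3)·(3 − 4)/((−3) − 34) = 114/37.
g(3) = −3, g(114/37) = −38046/50653. z₃ = (114/37) − (−38046/50653)·((114/37) − 3)/((−38046/50653) − (−3)) = 39340/12657.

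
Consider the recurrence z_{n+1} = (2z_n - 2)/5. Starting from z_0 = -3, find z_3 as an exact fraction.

-102/125

z_1 = (2·(-3) - 2)/5 = -8/5.
z_2 = (2·(-8/5) - 2)/5 = -26/25.
z_3 = (2·(-26/25) - 2)/5 = -102/125.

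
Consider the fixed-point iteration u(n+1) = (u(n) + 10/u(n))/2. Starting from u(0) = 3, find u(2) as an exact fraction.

721/228

u(1) = (3 + 10/3)/2 = 19/6.
u(2) = (19/6 + 10/(19/6))/2 = 721/228.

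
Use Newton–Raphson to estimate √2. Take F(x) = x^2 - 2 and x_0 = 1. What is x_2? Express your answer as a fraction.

17/12

F'(x) = 2x.
F(1) = -1, F'(1) = 2, so x_1 = 1 - (-1)/2 = 3/2.
F(3/2) = 1/4, F'(3/2) = 3, so x_2 = (3/2) - (1/4)/3 = 17/12.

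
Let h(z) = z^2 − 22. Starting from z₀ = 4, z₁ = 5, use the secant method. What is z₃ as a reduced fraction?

136/29

h(4) = −6, h(5) = 3. z₂ = 5 − 3·(5 − 4)/(3 − (−6)) = 14/3.
h(5) = 3, h(14/3) = −2/9. z₃ = (14/3) − (−2/9)·((14/3) − 5)/((−2/9) − 3) = 136/29.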